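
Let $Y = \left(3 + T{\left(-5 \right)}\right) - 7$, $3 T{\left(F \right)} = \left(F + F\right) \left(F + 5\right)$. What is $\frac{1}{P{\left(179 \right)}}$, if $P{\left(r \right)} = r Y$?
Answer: $- \frac{1}{716} \approx -0.0013966$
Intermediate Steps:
$T{\left(F \right)} = \frac{2 F \left(5 + F\right)}{3}$ ($T{\left(F \right)} = \frac{\left(F + F\right) \left(F + 5\right)}{3} = \frac{2 F \left(5 + F\right)}{3}$)
$Y = -4$ ($Y = \left(3 + \frac{2}{3} \left(-5\right) \left(5 - 5\right)\right) - 7 = \left(3 + \frac{2}{3} \left(-5\right) 0\right) - 7 = \left(3 + 0\right) - 7 = 3 - 7 = -4$)
$P{\left(r \right)} = - 4 r$ ($P{\left(r \right)} = r \left(-4\right) = - 4 r$)
$\frac{1}{P{\left(179 \right)}} = \frac{1}{\left(-4\right) 179} = \frac{1}{-716} = - \frac{1}{716}$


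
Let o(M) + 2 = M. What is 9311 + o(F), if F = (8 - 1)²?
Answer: 9358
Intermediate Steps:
F = 49 (F = 7² = 49)
o(M) = -2 + M
9311 + o(F) = 9311 + (-2 + 49) = 9311 + 47 = 9358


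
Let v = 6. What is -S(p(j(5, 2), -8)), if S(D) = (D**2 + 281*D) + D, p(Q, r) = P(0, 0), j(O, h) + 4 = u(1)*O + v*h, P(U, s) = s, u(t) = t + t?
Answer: 0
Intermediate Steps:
u(t) = 2*t
j(O, h) = -4 + 2*O + 6*h (j(O, h) = -4 + ((2*1)*O + 6*h) = -4 + (2*O + 6*h) = -4 + 2*O + 6*h)
p(Q, r) = 0
S(D) = D**2 + 282*D
-S(p(j(5, 2), -8)) = -0*(282 + 0) = -0*282 = -1*0 = 0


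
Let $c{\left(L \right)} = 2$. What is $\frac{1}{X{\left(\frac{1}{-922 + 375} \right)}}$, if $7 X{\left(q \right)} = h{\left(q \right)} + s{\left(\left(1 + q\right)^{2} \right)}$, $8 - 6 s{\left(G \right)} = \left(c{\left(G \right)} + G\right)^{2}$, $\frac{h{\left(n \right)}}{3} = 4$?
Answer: $\frac{1880046539301}{3179154420662} \approx 0.59137$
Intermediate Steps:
$h{\left(n \right)} = 12$ ($h{\left(n \right)} = 3 \cdot 4 = 12$)
$s{\left(G \right)} = \frac{4}{3} - \frac{\left(2 + G\right)^{2}}{6}$
$X{\left(q \right)} = \frac{40}{21} - \frac{\left(2 + \left(1 + q\right)^{2}\right)^{2}}{42}$ ($X{\left(q \right)} = \frac{12 - \left(- \frac{4}{3} + \frac{\left(2 + \left(1 + q\right)^{2}\right)^{2}}{6}\right)}{7} = \frac{\frac{40}{3} - \frac{\left(2 + \left(1 + q\right)^{2}\right)^{2}}{6}}{7} = \frac{40}{21} - \frac{\left(2 + \left(1 + q\right)^{2}\right)^{2}}{42}$)
$\frac{1}{X{\left(\frac{1}{-922 + 375} \right)}} = \frac{1}{\frac{40}{21} - \frac{\left(2 + \left(1 + \frac{1}{-922 + 375}\right)^{2}\right)^{2}}{42}} = \frac{1}{\frac{40}{21} - \frac{\left(2 + \left(1 + \frac{1}{-547}\right)^{2}\right)^{2}}{42}} = \frac{1}{\frac{40}{21} - \frac{\left(2 + \left(1 - \frac{1}{547}\right)^{2}\right)^{2}}{42}} = \frac{1}{\frac{40}{21} - \frac{\left(2 + \left(\frac{546}{547}\right)^{2}\right)^{2}}{42}} = \frac{1}{\frac{40}{21} - \frac{\left(2 + \frac{298116}{299209}\right)^{2}}{42}} = \frac{1}{\frac{40}{21} - \frac{\left(\frac{896534}{299209}\right)^{2}}{42}} = \frac{1}{\frac{40}{21} - \frac{401886606578}{1880046539301}} = \frac{1}{\frac{3179154420662}{1880046539301}} = \frac{1880046539301}{3179154420662}$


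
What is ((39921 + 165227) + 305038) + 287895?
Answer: 798081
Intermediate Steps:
((39921 + 165227) + 305038) + 287895 = (205148 + 305038) + 287895 = 510186 + 287895 = 798081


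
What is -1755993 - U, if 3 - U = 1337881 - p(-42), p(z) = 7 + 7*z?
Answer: -417828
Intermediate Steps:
U = -1338165 (U = 3 - (1337881 - (7 + 7*(-42))) = 3 - (1337881 - (7 - 294)) = 3 - (1337881 - 1*(-287)) = 3 - (1337881 + 287) = 3 - 1*1338168 = 3 - 1338168 = -1338165)
-1755993 - U = -1755993 - 1*(-1338165) = -1755993 + 1338165 = -417828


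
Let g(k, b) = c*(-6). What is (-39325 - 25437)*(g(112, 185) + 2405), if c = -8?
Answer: -158861186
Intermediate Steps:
g(k, b) = 48 (g(k, b) = -8*(-6) = 48)
(-39325 - 25437)*(g(112, 185) + 2405) = (-39325 - 25437)*(48 + 2405) = -64762*2453 = -158861186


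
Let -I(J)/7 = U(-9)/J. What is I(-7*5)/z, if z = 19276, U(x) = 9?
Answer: 9/96380 ≈ 9.3380e-5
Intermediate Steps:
I(J) = -63/J
I(-7*5)/z = -63/((-7*5))/19276 = -63/(-35)*(1/19276) = -63*(-1/35)*(1/19276) = (9/5)*(1/19276) = 9/96380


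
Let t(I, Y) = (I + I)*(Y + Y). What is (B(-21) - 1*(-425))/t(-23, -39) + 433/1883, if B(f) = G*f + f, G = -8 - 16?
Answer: 815842/1689051 ≈ 0.48302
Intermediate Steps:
G = -24
B(f) = -23*f (B(f) = -24*f + f = -23*f)
t(I, Y) = 4*I*Y (t(I, Y) = (2*I)*(2*Y) = 4*I*Y)
(B(-21) - 1*(-425))/t(-23, -39) + 433/1883 = (-23*(-21) - 1*(-425))/((4*(-23)*(-39))) + 433/1883 = (483 + 425)/3588 + 433*(1/1883) = 908*(1/3588) + 433/1883 = 227/897 + 433/1883 = 815842/1689051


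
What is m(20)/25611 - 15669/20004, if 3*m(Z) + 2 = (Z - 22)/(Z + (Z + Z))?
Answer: -6019684759/7684836660 ≈ -0.78332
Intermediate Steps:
m(Z) = -⅔ + (-22 + Z)/(9*Z) (m(Z) = -⅔ + ((Z - 22)/(Z + (Z + Z)))/3 = -⅔ + ((-22 + Z)/(Z + 2*Z))/3 = -⅔ + ((-22 + Z)/((3*Z)))/3 = -⅔ + ((-22 + Z)*(1/(3*Z)))/3 = -⅔ + ((-22 + Z)/(3*Z))/3 = -⅔ + (-22 + Z)/(9*Z))
m(20)/25611 - 15669/20004 = ((⅑)*(-22 - 5*20)/20)/25611 - 15669/20004 = ((⅑)*(1/20)*(-22 - 100))*(1/25611) - 15669*1/20004 = ((⅑)*(1/20)*(-122))*(1/25611) - 5223/6668 = -61/90*1/25611 - 5223/6668 = -61/2304990 - 5223/6668 = -6019684759/7684836660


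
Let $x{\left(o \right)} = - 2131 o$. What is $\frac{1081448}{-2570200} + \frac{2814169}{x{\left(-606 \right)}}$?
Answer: $\frac{729551294609}{414890037150} \approx 1.7584$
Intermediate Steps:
$\frac{1081448}{-2570200} + \frac{2814169}{x{\left(-606 \right)}} = \frac{1081448}{-2570200} + \frac{2814169}{\left(-2131\right) \left(-606\right)} = 1081448 \left(- \frac{1}{2570200}\right) + \frac{2814169}{1291386} = - \frac{135181}{321275} + 2814169 \cdot \frac{1}{1291386} = - \frac{135181}{321275} + \frac{2814169}{1291386} = \frac{729551294609}{414890037150}$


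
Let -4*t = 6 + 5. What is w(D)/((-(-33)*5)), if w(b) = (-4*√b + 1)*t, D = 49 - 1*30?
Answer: -1/60 + √19/15 ≈ 0.27393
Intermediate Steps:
t = -11/4 (t = -(6 + 5)/4 = -¼*11 = -11/4 ≈ -2.7500)
D = 19 (D = 49 - 30 = 19)
w(b) = -11/4 + 11*√b (w(b) = (-4*√b + 1)*(-11/4) = (1 - 4*√b)*(-11/4) = -11/4 + 11*√b)
w(D)/((-(-33)*5)) = (-11/4 + 11*√19)/((-(-33)*5)) = (-11/4 + 11*√19)/((-1*(-165))) = (-11/4 + 11*√19)/165 = (-11/4 + 11*√19)*(1/165) = -1/60 + √19/15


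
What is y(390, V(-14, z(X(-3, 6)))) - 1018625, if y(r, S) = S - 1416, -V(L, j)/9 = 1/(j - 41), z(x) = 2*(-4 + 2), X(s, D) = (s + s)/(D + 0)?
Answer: -5100204/5 ≈ -1.0200e+6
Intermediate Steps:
X(s, D) = 2*s/D (X(s, D) = (2*s)/D = 2*s/D)
z(x) = -4 (z(x) = 2*(-2) = -4)
V(L, j) = -9/(-41 + j) (V(L, j) = -9/(j - 41) = -9/(-41 + j))
y(r, S) = -1416 + S
y(390, V(-14, z(X(-3, 6)))) - 1018625 = (-1416 - 9/(-41 - 4)) - 1018625 = (-1416 - 9/(-45)) - 1018625 = (-1416 - 9*(-1/45)) - 1018625 = (-1416 + ⅕) - 1018625 = -7079/5 - 1018625 = -5100204/5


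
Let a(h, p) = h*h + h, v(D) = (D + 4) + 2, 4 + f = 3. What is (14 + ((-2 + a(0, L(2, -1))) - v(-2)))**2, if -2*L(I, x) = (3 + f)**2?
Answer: 64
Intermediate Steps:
f = -1 (f = -4 + 3 = -1)
L(I, x) = -2 (L(I, x) = -(3 - 1)**2/2 = -1/2*2**2 = -1/2*4 = -2)
v(D) = 6 + D (v(D) = (4 + D) + 2 = 6 + D)
a(h, p) = h + h**2 (a(h, p) = h**2 + h = h + h**2)
(14 + ((-2 + a(0, L(2, -1))) - v(-2)))**2 = (14 + ((-2 + 0*(1 + 0)) - (6 - 2)))**2 = (14 + ((-2 + 0*1) - 1*4))**2 = (14 + ((-2 + 0) - 4))**2 = (14 + (-2 - 4))**2 = (14 - 6)**2 = 8**2 = 64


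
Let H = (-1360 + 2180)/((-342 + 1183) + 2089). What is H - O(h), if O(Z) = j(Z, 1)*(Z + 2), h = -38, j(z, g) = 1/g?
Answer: 10630/293 ≈ 36.280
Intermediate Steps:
H = 82/293 (H = 820/(841 + 2089) = 820/2930 = 820*(1/2930) = 82/293 ≈ 0.27986)
O(Z) = 2 + Z (O(Z) = (Z + 2)/1 = 1*(2 + Z) = 2 + Z)
H - O(h) = 82/293 - (2 - 38) = 82/293 - 1*(-36) = 82/293 + 36 = 10630/293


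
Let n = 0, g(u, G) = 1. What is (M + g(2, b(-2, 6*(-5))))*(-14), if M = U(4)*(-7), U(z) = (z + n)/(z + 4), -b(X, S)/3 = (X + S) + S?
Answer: 35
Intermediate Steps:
b(X, S) = -6*S - 3*X (b(X, S) = -3*((X + S) + S) = -3*((S + X) + S) = -3*(X + 2*S) = -6*S - 3*X)
U(z) = z/(4 + z) (U(z) = (z + 0)/(z + 4) = z/(4 + z))
M = -7/2 (M = (4/(4 + 4))*(-7) = (4/8)*(-7) = (4*(⅛))*(-7) = (½)*(-7) = -7/2 ≈ -3.5000)
(M + g(2, b(-2, 6*(-5))))*(-14) = (-7/2 + 1)*(-14) = -5/2*(-14) = 35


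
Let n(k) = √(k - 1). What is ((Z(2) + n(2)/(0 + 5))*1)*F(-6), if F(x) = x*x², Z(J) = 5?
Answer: -5616/5 ≈ -1123.2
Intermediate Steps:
n(k) = √(-1 + k)
F(x) = x³
((Z(2) + n(2)/(0 + 5))*1)*F(-6) = ((5 + √(-1 + 2)/(0 + 5))*1)*(-6)³ = ((5 + √1/5)*1)*(-216) = ((5 + (⅕)*1)*1)*(-216) = ((5 + ⅕)*1)*(-216) = ((26/5)*1)*(-216) = (26/5)*(-216) = -5616/5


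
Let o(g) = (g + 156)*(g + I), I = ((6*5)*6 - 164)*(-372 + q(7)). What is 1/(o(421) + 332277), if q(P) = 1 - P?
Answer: -1/2914502 ≈ -3.4311e-7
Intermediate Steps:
I = -6048 (I = ((6*5)*6 - 164)*(-372 + (1 - 1*7)) = (30*6 - 164)*(-372 + (1 - 7)) = (180 - 164)*(-372 - 6) = 16*(-378) = -6048)
o(g) = (-6048 + g)*(156 + g) (o(g) = (g + 156)*(g - 6048) = (156 + g)*(-6048 + g) = (-6048 + g)*(156 + g))
1/(o(421) + 332277) = 1/((-943488 + 421² - 5892*421) + 332277) = 1/((-943488 + 177241 - 2480532) + 332277) = 1/(-3246779 + 332277) = 1/(-2914502) = -1/2914502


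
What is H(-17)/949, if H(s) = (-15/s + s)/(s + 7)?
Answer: 137/80665 ≈ 0.0016984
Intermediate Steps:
H(s) = (s - 15/s)/(7 + s)
H(-17)/949 = ((-15 + (-17)²)/((-17)*(7 - 17)))/949 = -1/17*(-15 + 289)/(-10)*(1/949) = -1/17*(-⅒)*274*(1/949) = (137/85)*(1/949) = 137/80665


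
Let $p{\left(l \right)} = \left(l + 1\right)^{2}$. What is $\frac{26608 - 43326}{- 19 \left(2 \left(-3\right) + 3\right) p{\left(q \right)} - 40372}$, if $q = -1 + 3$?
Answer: $\frac{16718}{39859} \approx 0.41943$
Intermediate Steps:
$q = 2$
$p{\left(l \right)} = \left(1 + l\right)^{2}$
$\frac{26608 - 43326}{- 19 \left(2 \left(-3\right) + 3\right) p{\left(q \right)} - 40372} = \frac{26608 - 43326}{- 19 \left(2 \left(-3\right) + 3\right) \left(1 + 2\right)^{2} - 40372} = - \frac{16718}{- 19 \left(-6 + 3\right) 3^{2} - 40372} = - \frac{16718}{\left(-19\right) \left(-3\right) 9 - 40372} = - \frac{16718}{57 \cdot 9 - 40372} = - \frac{16718}{513 - 40372} = - \frac{16718}{-39859} = \left(-16718\right) \left(- \frac{1}{39859}\right) = \frac{16718}{39859}$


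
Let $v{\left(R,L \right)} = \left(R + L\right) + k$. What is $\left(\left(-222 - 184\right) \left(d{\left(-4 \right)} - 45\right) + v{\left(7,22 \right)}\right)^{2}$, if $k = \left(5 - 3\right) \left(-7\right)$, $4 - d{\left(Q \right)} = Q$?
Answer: $226111369$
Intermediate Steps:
$d{\left(Q \right)} = 4 - Q$
$k = -14$ ($k = \left(5 - 3\right) \left(-7\right) = 2 \left(-7\right) = -14$)
$v{\left(R,L \right)} = -14 + L + R$ ($v{\left(R,L \right)} = \left(R + L\right) - 14 = \left(L + R\right) - 14 = -14 + L + R$)
$\left(\left(-222 - 184\right) \left(d{\left(-4 \right)} - 45\right) + v{\left(7,22 \right)}\right)^{2} = \left(\left(-222 - 184\right) \left(\left(4 - -4\right) - 45\right) + \left(-14 + 22 + 7\right)\right)^{2} = \left(- 406 \left(\left(4 + 4\right) - 45\right) + 15\right)^{2} = \left(- 406 \left(8 - 45\right) + 15\right)^{2} = \left(\left(-406\right) \left(-37\right) + 15\right)^{2} = \left(15022 + 15\right)^{2} = 15037^{2} = 226111369$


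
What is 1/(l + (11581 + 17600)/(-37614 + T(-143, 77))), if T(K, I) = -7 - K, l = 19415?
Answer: 37478/727606189 ≈ 5.1509e-5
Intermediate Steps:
1/(l + (11581 + 17600)/(-37614 + T(-143, 77))) = 1/(19415 + (11581 + 17600)/(-37614 + (-7 - 1*(-143)))) = 1/(19415 + 29181/(-37614 + (-7 + 143))) = 1/(19415 + 29181/(-37614 + 136)) = 1/(19415 + 29181/(-37478)) = 1/(19415 + 29181*(-1/37478)) = 1/(19415 - 29181/37478) = 1/(727606189/37478) = 37478/727606189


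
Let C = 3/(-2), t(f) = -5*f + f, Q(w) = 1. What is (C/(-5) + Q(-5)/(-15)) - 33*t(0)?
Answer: 7/30 ≈ 0.23333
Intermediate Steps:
t(f) = -4*f
C = -3/2 (C = -½*3 = -3/2 ≈ -1.5000)
(C/(-5) + Q(-5)/(-15)) - 33*t(0) = (-3/2/(-5) + 1/(-15)) - (-132)*0 = (-3/2*(-⅕) + 1*(-1/15)) - 33*0 = (3/10 - 1/15) + 0 = 7/30 + 0 = 7/30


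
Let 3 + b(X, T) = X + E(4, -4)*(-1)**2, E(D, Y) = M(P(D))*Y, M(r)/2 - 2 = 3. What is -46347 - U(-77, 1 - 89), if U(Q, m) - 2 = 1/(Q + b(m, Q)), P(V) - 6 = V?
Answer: -9640591/208 ≈ -46349.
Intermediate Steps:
P(V) = 6 + V
M(r) = 10 (M(r) = 4 + 2*3 = 4 + 6 = 10)
E(D, Y) = 10*Y
b(X, T) = -43 + X (b(X, T) = -3 + (X + (10*(-4))*(-1)**2) = -3 + (X - 40*1) = -3 + (X - 40) = -3 + (-40 + X) = -43 + X)
U(Q, m) = 2 + 1/(-43 + Q + m) (U(Q, m) = 2 + 1/(Q + (-43 + m)) = 2 + 1/(-43 + Q + m))
-46347 - U(-77, 1 - 89) = -46347 - (-85 + 2*(-77) + 2*(1 - 89))/(-43 - 77 + (1 - 89)) = -46347 - (-85 - 154 + 2*(-88))/(-43 - 77 - 88) = -46347 - (-85 - 154 - 176)/(-208) = -46347 - (-1)*(-415)/208 = -46347 - 1*415/208 = -46347 - 415/208 = -9640591/208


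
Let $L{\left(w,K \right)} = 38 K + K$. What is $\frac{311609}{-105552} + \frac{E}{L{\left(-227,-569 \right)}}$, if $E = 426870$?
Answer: $- \frac{17323965853}{780768144} \approx -22.188$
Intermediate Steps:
$L{\left(w,K \right)} = 39 K$
$\frac{311609}{-105552} + \frac{E}{L{\left(-227,-569 \right)}} = \frac{311609}{-105552} + \frac{426870}{39 \left(-569\right)} = 311609 \left(- \frac{1}{105552}\right) + \frac{426870}{-22191} = - \frac{311609}{105552} + 426870 \left(- \frac{1}{22191}\right) = - \frac{311609}{105552} - \frac{142290}{7397} = - \frac{17323965853}{780768144}$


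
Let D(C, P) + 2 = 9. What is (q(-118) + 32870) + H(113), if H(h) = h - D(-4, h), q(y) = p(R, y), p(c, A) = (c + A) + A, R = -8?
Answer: 32732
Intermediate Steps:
D(C, P) = 7 (D(C, P) = -2 + 9 = 7)
p(c, A) = c + 2*A (p(c, A) = (A + c) + A = c + 2*A)
q(y) = -8 + 2*y
H(h) = -7 + h (H(h) = h - 1*7 = h - 7 = -7 + h)
(q(-118) + 32870) + H(113) = ((-8 + 2*(-118)) + 32870) + (-7 + 113) = ((-8 - 236) + 32870) + 106 = (-244 + 32870) + 106 = 32626 + 106 = 32732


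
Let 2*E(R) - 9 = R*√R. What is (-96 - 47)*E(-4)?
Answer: -1287/2 + 572*I ≈ -643.5 + 572.0*I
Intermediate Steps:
E(R) = 9/2 + R^(3/2)/2 (E(R) = 9/2 + (R*√R)/2 = 9/2 + R^(3/2)/2)
(-96 - 47)*E(-4) = (-96 - 47)*(9/2 + (-4)^(3/2)/2) = -143*(9/2 + (-8*I)/2) = -143*(9/2 - 4*I) = -1287/2 + 572*I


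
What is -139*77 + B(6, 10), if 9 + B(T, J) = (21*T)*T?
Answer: -9956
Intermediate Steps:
B(T, J) = -9 + 21*T**2 (B(T, J) = -9 + (21*T)*T = -9 + 21*T**2)
-139*77 + B(6, 10) = -139*77 + (-9 + 21*6**2) = -10703 + (-9 + 21*36) = -10703 + (-9 + 756) = -10703 + 747 = -9956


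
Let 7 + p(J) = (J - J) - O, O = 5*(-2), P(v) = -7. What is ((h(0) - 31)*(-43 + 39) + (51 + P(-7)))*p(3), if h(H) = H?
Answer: 504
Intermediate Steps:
O = -10
p(J) = 3 (p(J) = -7 + ((J - J) - 1*(-10)) = -7 + (0 + 10) = -7 + 10 = 3)
((h(0) - 31)*(-43 + 39) + (51 + P(-7)))*p(3) = ((0 - 31)*(-43 + 39) + (51 - 7))*3 = (-31*(-4) + 44)*3 = (124 + 44)*3 = 168*3 = 504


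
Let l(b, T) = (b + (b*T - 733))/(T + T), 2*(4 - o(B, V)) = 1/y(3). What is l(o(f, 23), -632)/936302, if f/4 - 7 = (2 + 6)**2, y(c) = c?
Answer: 18911/7100914368 ≈ 2.6632e-6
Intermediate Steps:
f = 284 (f = 28 + 4*(2 + 6)**2 = 28 + 4*8**2 = 28 + 4*64 = 28 + 256 = 284)
o(B, V) = 23/6 (o(B, V) = 4 - 1/2/3 = 4 - 1/2*1/3 = 4 - 1/6 = 23/6)
l(b, T) = (-733 + b + T*b)/(2*T) (l(b, T) = (b + (T*b - 733))/((2*T)) = (b + (-733 + T*b))*(1/(2*T)) = (-733 + b + T*b)*(1/(2*T)) = (-733 + b + T*b)/(2*T))
l(o(f, 23), -632)/936302 = ((1/2)*(-733 + 23/6 - 632*23/6)/(-632))/936302 = ((1/2)*(-1/632)*(-733 + 23/6 - 7268/3))*(1/936302) = ((1/2)*(-1/632)*(-18911/6))*(1/936302) = (18911/7584)*(1/936302) = 18911/7100914368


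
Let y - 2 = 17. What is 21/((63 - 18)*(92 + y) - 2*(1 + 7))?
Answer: 21/4979 ≈ 0.0042177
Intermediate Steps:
y = 19 (y = 2 + 17 = 19)
21/((63 - 18)*(92 + y) - 2*(1 + 7)) = 21/((63 - 18)*(92 + 19) - 2*(1 + 7)) = 21/(45*111 - 2*8) = 21/(4995 - 16) = 21/4979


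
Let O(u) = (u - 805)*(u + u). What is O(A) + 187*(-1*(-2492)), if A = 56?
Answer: 382116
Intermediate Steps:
O(u) = 2*u*(-805 + u) (O(u) = (-805 + u)*(2*u) = 2*u*(-805 + u))
O(A) + 187*(-1*(-2492)) = 2*56*(-805 + 56) + 187*(-1*(-2492)) = 2*56*(-749) + 187*2492 = -83888 + 466004 = 382116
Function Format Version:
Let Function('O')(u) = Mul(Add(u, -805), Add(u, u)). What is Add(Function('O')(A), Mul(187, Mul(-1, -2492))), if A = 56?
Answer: 382116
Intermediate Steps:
Function('O')(u) = Mul(2, u, Add(-805, u)) (Function('O')(u) = Mul(Add(-805, u), Mul(2, u)) = Mul(2, u, Add(-805, u)))
Add(Function('O')(A), Mul(187, Mul(-1, -2492))) = Add(Mul(2, 56, Add(-805, 56)), Mul(187, Mul(-1, -2492))) = Add(Mul(2, 56, -749), Mul(187, 2492)) = Add(-83888, 466004) = 382116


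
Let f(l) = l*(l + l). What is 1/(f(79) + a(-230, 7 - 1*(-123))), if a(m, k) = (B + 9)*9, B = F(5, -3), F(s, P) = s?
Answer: 1/12608 ≈ 7.9315e-5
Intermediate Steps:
B = 5
a(m, k) = 126 (a(m, k) = (5 + 9)*9 = 14*9 = 126)
f(l) = 2*l**2 (f(l) = l*(2*l) = 2*l**2)
1/(f(79) + a(-230, 7 - 1*(-123))) = 1/(2*79**2 + 126) = 1/(2*6241 + 126) = 1/(12482 + 126) = 1/12608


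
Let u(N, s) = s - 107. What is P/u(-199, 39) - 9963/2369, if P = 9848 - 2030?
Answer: -9599163/80546 ≈ -119.18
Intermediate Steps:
u(N, s) = -107 + s
P = 7818
P/u(-199, 39) - 9963/2369 = 7818/(-107 + 39) - 9963/2369 = 7818/(-68) - 9963*1/2369 = 7818*(-1/68) - 9963/2369 = -3909/34 - 9963/2369 = -9599163/80546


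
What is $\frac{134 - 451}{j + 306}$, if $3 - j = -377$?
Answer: $- \frac{317}{686} \approx -0.4621$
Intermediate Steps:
$j = 380$ ($j = 3 - -377 = 3 + 377 = 380$)
$\frac{134 - 451}{j + 306} = \frac{134 - 451}{380 + 306} = - \frac{317}{686}$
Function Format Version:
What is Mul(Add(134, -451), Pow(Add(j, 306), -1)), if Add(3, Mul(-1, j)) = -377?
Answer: Rational(-317, 686) ≈ -0.46210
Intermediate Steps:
j = 380 (j = Add(3, Mul(-1, -377)) = Add(3, 377) = 380)
Mul(Add(134, -451), Pow(Add(j, 306), -1)) = Mul(Add(134, -451), Pow(Add(380, 306), -1)) = Mul(-317, Pow(686, -1)) = Mul(-317, Rational(1, 686)) = Rational(-317, 686)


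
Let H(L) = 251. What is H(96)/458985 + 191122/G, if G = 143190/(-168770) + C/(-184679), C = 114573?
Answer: -15189708230494005416/116736896555065 ≈ -1.3012e+5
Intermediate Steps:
G = -4578067122/3116827483 (G = 143190/(-168770) + 114573/(-184679) = 143190*(-1/168770) + 114573*(-1/184679) = -14319/16877 - 114573/184679 = -4578067122/3116827483 ≈ -1.4688)
H(96)/458985 + 191122/G = 251/458985 + 191122/(-4578067122/3116827483) = 251*(1/458985) + 191122*(-3116827483/4578067122) = 251/458985 - 297847151102963/2289033561 = -15189708230494005416/116736896555065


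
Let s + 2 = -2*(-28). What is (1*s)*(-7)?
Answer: -378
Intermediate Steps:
s = 54 (s = -2 - 2*(-28) = -2 + 56 = 54)
(1*s)*(-7) = (1*54)*(-7) = 54*(-7) = -378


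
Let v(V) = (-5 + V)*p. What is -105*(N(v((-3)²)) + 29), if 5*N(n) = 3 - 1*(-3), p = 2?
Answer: -3171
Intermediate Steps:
v(V) = -10 + 2*V (v(V) = (-5 + V)*2 = -10 + 2*V)
N(n) = 6/5 (N(n) = (3 - 1*(-3))/5 = (3 + 3)/5 = (⅕)*6 = 6/5)
-105*(N(v((-3)²)) + 29) = -105*(6/5 + 29) = -105*151/5 = -3171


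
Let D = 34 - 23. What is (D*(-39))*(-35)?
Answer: 15015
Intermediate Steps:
D = 11
(D*(-39))*(-35) = (11*(-39))*(-35) = -429*(-35) = 15015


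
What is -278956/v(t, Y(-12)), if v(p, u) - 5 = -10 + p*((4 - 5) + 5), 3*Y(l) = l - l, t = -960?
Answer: 278956/3845 ≈ 72.550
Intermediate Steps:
Y(l) = 0 (Y(l) = (l - l)/3 = (1/3)*0 = 0)
v(p, u) = -5 + 4*p (v(p, u) = 5 + (-10 + p*((4 - 5) + 5)) = 5 + (-10 + p*(-1 + 5)) = 5 + (-10 + p*4) = 5 + (-10 + 4*p) = -5 + 4*p)
-278956/v(t, Y(-12)) = -278956/(-5 + 4*(-960)) = -278956/(-5 - 3840) = -278956/(-3845) = -278956*(-1/3845) = 278956/3845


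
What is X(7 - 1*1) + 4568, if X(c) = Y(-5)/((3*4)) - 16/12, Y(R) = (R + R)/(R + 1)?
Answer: 36535/8 ≈ 4566.9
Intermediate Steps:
Y(R) = 2*R/(1 + R) (Y(R) = (2*R)/(1 + R) = 2*R/(1 + R))
X(c) = -9/8 (X(c) = (2*(-5)/(1 - 5))/((3*4)) - 16/12 = (2*(-5)/(-4))/12 - 16*1/12 = (2*(-5)*(-¼))*(1/12) - 4/3 = (5/2)*(1/12) - 4/3 = 5/24 - 4/3 = -9/8)
X(7 - 1*1) + 4568 = -9/8 + 4568 = 36535/8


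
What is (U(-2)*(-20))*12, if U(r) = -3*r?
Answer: -1440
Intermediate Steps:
(U(-2)*(-20))*12 = (-3*(-2)*(-20))*12 = (6*(-20))*12 = -120*12 = -1440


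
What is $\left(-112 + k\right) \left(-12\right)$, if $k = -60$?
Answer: $2064$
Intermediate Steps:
$\left(-112 + k\right) \left(-12\right) = \left(-112 - 60\right) \left(-12\right) = \left(-172\right) \left(-12\right) = 2064$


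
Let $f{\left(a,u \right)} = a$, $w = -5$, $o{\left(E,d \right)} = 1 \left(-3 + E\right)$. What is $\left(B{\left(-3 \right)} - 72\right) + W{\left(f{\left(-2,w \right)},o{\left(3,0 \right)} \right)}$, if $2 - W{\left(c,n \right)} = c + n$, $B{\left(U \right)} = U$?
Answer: $-71$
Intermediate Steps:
$o{\left(E,d \right)} = -3 + E$
$W{\left(c,n \right)} = 2 - c - n$ ($W{\left(c,n \right)} = 2 - \left(c + n\right) = 2 - c - n$)
$\left(B{\left(-3 \right)} - 72\right) + W{\left(f{\left(-2,w \right)},o{\left(3,0 \right)} \right)} = \left(-3 - 72\right) - -4 = -75 + \left(2 + 2 - 0\right) = -75 + \left(2 + 2 + 0\right) = -75 + 4 = -71$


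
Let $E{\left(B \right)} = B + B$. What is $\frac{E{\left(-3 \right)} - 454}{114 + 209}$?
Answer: $- \frac{460}{323} \approx -1.4241$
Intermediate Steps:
$E{\left(B \right)} = 2 B$
$\frac{E{\left(-3 \right)} - 454}{114 + 209} = \frac{2 \left(-3\right) - 454}{114 + 209} = \frac{-6 - 454}{323} = \left(-460\right) \frac{1}{323} = - \frac{460}{323}$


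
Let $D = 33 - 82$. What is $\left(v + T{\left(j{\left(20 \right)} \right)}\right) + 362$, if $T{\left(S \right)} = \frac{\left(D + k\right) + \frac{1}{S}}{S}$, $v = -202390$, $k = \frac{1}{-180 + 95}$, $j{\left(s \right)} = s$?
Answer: $- \frac{1373807047}{6800} \approx -2.0203 \cdot 10^{5}$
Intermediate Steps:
$D = -49$
$k = - \frac{1}{85}$ ($k = \frac{1}{-85} = - \frac{1}{85} \approx -0.011765$)
$T{\left(S \right)} = \frac{- \frac{4166}{85} + \frac{1}{S}}{S}$ ($T{\left(S \right)} = \frac{\left(-49 - \frac{1}{85}\right) + \frac{1}{S}}{S} = \frac{- \frac{4166}{85} + \frac{1}{S}}{S}$)
$\left(v + T{\left(j{\left(20 \right)} \right)}\right) + 362 = \left(-202390 + \frac{85 - 83320}{85 \cdot 400}\right) + 362 = \left(-202390 + \frac{1}{85} \cdot \frac{1}{400} \left(85 - 83320\right)\right) + 362 = \left(-202390 + \frac{1}{85} \cdot \frac{1}{400} \left(-83235\right)\right) + 362 = \left(-202390 - \frac{16647}{6800}\right) + 362 = - \frac{1376268647}{6800} + 362 = - \frac{1373807047}{6800}$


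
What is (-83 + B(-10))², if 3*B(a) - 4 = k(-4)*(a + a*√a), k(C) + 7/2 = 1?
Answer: 14050/3 - 11000*I*√10/9 ≈ 4683.3 - 3865.0*I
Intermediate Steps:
k(C) = -5/2 (k(C) = -7/2 + 1 = -5/2)
B(a) = 4/3 - 5*a/6 - 5*a^(3/2)/6 (B(a) = 4/3 + (-5*(a + a*√a)/2)/3 = 4/3 + (-5*(a + a^(3/2))/2)/3 = 4/3 + (-5*a/2 - 5*a^(3/2)/2)/3 = 4/3 + (-5*a/6 - 5*a^(3/2)/6) = 4/3 - 5*a/6 - 5*a^(3/2)/6)
(-83 + B(-10))² = (-83 + (4/3 - ⅚*(-10) - (-25)*I*√10/3))² = (-83 + (4/3 + 25/3 - (-25)*I*√10/3))² = (-83 + (4/3 + 25/3 + 25*I*√10/3))² = (-83 + (29/3 + 25*I*√10/3))² = (-220/3 + 25*I*√10/3)²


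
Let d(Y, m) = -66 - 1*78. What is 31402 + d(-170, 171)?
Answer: 31258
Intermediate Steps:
d(Y, m) = -144 (d(Y, m) = -66 - 78 = -144)
31402 + d(-170, 171) = 31402 - 144 = 31258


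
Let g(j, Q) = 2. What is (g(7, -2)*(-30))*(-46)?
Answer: 2760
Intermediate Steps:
(g(7, -2)*(-30))*(-46) = (2*(-30))*(-46) = -60*(-46) = 2760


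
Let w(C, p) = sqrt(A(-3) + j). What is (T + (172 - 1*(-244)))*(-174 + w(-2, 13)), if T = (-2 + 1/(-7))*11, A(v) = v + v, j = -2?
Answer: -477978/7 + 5494*I*sqrt(2)/7 ≈ -68283.0 + 1110.0*I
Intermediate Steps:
A(v) = 2*v
w(C, p) = 2*I*sqrt(2) (w(C, p) = sqrt(2*(-3) - 2) = sqrt(-6 - 2) = sqrt(-8) = 2*I*sqrt(2))
T = -165/7 (T = (-2 - 1/7)*11 = -15/7*11 = -165/7 ≈ -23.571)
(T + (172 - 1*(-244)))*(-174 + w(-2, 13)) = (-165/7 + (172 - 1*(-244)))*(-174 + 2*I*sqrt(2)) = (-165/7 + (172 + 244))*(-174 + 2*I*sqrt(2)) = (-165/7 + 416)*(-174 + 2*I*sqrt(2)) = 2747*(-174 + 2*I*sqrt(2))/7 = -477978/7 + 5494*I*sqrt(2)/7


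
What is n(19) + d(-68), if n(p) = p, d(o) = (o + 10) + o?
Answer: -107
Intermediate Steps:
d(o) = 10 + 2*o (d(o) = (10 + o) + o = 10 + 2*o)
n(19) + d(-68) = 19 + (10 + 2*(-68)) = 19 + (10 - 136) = 19 - 126 = -107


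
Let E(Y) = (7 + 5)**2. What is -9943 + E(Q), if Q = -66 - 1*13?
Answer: -9799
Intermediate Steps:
Q = -79 (Q = -66 - 13 = -79)
E(Y) = 144 (E(Y) = 12**2 = 144)
-9943 + E(Q) = -9943 + 144 = -9799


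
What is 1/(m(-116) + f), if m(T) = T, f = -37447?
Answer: -1/37563 ≈ -2.6622e-5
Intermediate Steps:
1/(m(-116) + f) = 1/(-116 - 37447) = 1/(-37563) = -1/37563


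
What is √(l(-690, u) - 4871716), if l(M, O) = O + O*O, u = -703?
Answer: I*√4378210 ≈ 2092.4*I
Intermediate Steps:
l(M, O) = O + O²
√(l(-690, u) - 4871716) = √(-703*(1 - 703) - 4871716) = √(-703*(-702) - 4871716) = √(493506 - 4871716) = √(-4378210) = I*√4378210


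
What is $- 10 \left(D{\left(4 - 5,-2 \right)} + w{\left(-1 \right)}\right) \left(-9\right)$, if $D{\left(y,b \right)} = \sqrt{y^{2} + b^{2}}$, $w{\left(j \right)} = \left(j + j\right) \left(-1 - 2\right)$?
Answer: $540 + 90 \sqrt{5} \approx 741.25$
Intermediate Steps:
$w{\left(j \right)} = - 6 j$ ($w{\left(j \right)} = 2 j \left(-3\right) = - 6 j$)
$D{\left(y,b \right)} = \sqrt{b^{2} + y^{2}}$
$- 10 \left(D{\left(4 - 5,-2 \right)} + w{\left(-1 \right)}\right) \left(-9\right) = - 10 \left(\sqrt{\left(-2\right)^{2} + \left(4 - 5\right)^{2}} - -6\right) \left(-9\right) = - 10 \left(\sqrt{4 + \left(-1\right)^{2}} + 6\right) \left(-9\right) = - 10 \left(\sqrt{4 + 1} + 6\right) \left(-9\right) = - 10 \left(\sqrt{5} + 6\right) \left(-9\right) = - 10 \left(6 + \sqrt{5}\right) \left(-9\right) = \left(-60 - 10 \sqrt{5}\right) \left(-9\right) = 540 + 90 \sqrt{5}$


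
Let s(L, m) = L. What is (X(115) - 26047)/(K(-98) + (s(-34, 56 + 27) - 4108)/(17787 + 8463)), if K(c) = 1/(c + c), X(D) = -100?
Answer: 9609022500/59863 ≈ 1.6052e+5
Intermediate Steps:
K(c) = 1/(2*c)
(X(115) - 26047)/(K(-98) + (s(-34, 56 + 27) - 4108)/(17787 + 8463)) = (-100 - 26047)/((½)/(-98) + (-34 - 4108)/(17787 + 8463)) = -26147/((½)*(-1/98) - 4142/26250) = -26147/(-1/196 - 4142*1/26250) = -26147/(-1/196 - 2071/13125) = -26147/(-59863/367500) = -26147*(-367500/59863) = 9609022500/59863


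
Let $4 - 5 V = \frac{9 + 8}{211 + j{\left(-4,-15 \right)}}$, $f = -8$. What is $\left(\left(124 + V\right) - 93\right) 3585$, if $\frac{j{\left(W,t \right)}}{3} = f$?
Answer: $\frac{1253316}{11} \approx 1.1394 \cdot 10^{5}$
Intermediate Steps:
$j{\left(W,t \right)} = -24$ ($j{\left(W,t \right)} = 3 \left(-8\right) = -24$)
$V = \frac{43}{55}$ ($V = \frac{4}{5} - \frac{\left(9 + 8\right) \frac{1}{211 - 24}}{5} = \frac{4}{5} - \frac{17 \cdot \frac{1}{187}}{5} = \frac{4}{5} - \frac{1}{55} = \frac{43}{55} \approx 0.78182$)
$\left(\left(124 + V\right) - 93\right) 3585 = \left(\left(124 + \frac{43}{55}\right) - 93\right) 3585 = \left(\frac{6863}{55} - 93\right) 3585 = \frac{1748}{55} \cdot 3585 = \frac{1253316}{11}$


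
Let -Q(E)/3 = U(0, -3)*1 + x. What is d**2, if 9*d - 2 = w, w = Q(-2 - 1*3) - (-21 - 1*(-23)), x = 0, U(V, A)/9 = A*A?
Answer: 729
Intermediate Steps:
U(V, A) = 9*A**2 (U(V, A) = 9*(A*A) = 9*A**2)
Q(E) = -243 (Q(E) = -3*((9*(-3)**2)*1 + 0) = -3*((9*9)*1 + 0) = -3*(81*1 + 0) = -3*(81 + 0) = -3*81 = -243)
w = -245 (w = -243 - (-21 - 1*(-23)) = -243 - (-21 + 23) = -243 - 1*2 = -243 - 2 = -245)
d = -27 (d = 2/9 + (1/9)*(-245) = 2/9 - 245/9 = -27)
d**2 = (-27)**2 = 729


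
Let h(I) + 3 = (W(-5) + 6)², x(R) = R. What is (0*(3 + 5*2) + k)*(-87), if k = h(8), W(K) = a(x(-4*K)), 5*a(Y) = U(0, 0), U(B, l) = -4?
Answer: -52287/25 ≈ -2091.5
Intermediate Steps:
a(Y) = -⅘ (a(Y) = (⅕)*(-4) = -⅘)
W(K) = -⅘
h(I) = 601/25 (h(I) = -3 + (-⅘ + 6)² = -3 + (26/5)² = -3 + 676/25 = 601/25)
k = 601/25 ≈ 24.040
(0*(3 + 5*2) + k)*(-87) = (0*(3 + 5*2) + 601/25)*(-87) = (0*(3 + 10) + 601/25)*(-87) = (0*13 + 601/25)*(-87) = (0 + 601/25)*(-87) = (601/25)*(-87) = -52287/25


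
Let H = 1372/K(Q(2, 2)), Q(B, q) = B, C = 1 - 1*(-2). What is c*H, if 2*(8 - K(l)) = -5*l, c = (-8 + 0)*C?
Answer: -32928/13 ≈ -2532.9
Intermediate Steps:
C = 3 (C = 1 + 2 = 3)
c = -24 (c = (-8 + 0)*3 = -8*3 = -24)
K(l) = 8 + 5*l/2 (K(l) = 8 - (-5)*l/2 = 8 + 5*l/2)
H = 1372/13 (H = 1372/(8 + (5/2)*2) = 1372/(8 + 5) = 1372/13 ≈ 105.54)
c*H = -24*1372/13 = -32928/13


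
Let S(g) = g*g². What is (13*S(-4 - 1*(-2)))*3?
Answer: -312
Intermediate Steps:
S(g) = g³
(13*S(-4 - 1*(-2)))*3 = (13*(-4 - 1*(-2))³)*3 = (13*(-4 + 2)³)*3 = (13*(-2)³)*3 = (13*(-8))*3 = -104*3 = -312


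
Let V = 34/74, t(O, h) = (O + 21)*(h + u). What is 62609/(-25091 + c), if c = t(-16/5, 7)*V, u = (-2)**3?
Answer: -11582665/4643348 ≈ -2.4945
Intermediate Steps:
u = -8
t(O, h) = (-8 + h)*(21 + O) (t(O, h) = (O + 21)*(h - 8) = (21 + O)*(-8 + h) = (-8 + h)*(21 + O))
V = 17/37 (V = 34*(1/74) = 17/37 ≈ 0.45946)
c = -1513/185 (c = (-168 - (-128)/5 + 21*7 - 16/5*7)*(17/37) = (-168 - (-128)/5 + 147 - 16*1/5*7)*(17/37) = (-168 - 8*(-16/5) + 147 - 16/5*7)*(17/37) = (-168 + 128/5 + 147 - 112/5)*(17/37) = -89/5*17/37 = -1513/185 ≈ -8.1784)
62609/(-25091 + c) = 62609/(-25091 - 1513/185) = 62609/(-4643348/185) = 62609*(-185/4643348) = -11582665/4643348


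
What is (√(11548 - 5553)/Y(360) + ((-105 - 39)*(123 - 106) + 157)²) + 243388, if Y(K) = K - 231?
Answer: 5492069 + √5995/129 ≈ 5.4921e+6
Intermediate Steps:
Y(K) = -231 + K
(√(11548 - 5553)/Y(360) + ((-105 - 39)*(123 - 106) + 157)²) + 243388 = (√(11548 - 5553)/(-231 + 360) + ((-105 - 39)*(123 - 106) + 157)²) + 243388 = (√5995/129 + (-144*17 + 157)²) + 243388 = (√5995*(1/129) + (-2448 + 157)²) + 243388 = (√5995/129 + (-2291)²) + 243388 = (√5995/129 + 5248681) + 243388 = (5248681 + √5995/129) + 243388 = 5492069 + √5995/129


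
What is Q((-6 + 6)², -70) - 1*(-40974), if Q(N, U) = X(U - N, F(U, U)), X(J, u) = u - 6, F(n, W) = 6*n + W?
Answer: 40478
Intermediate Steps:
F(n, W) = W + 6*n
X(J, u) = -6 + u
Q(N, U) = -6 + 7*U (Q(N, U) = -6 + (U + 6*U) = -6 + 7*U)
Q((-6 + 6)², -70) - 1*(-40974) = (-6 + 7*(-70)) - 1*(-40974) = (-6 - 490) + 40974 = -496 + 40974 = 40478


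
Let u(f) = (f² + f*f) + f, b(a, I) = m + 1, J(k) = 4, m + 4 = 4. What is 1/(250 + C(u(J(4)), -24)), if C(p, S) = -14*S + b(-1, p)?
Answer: 1/587 ≈ 0.0017036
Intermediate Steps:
m = 0 (m = -4 + 4 = 0)
b(a, I) = 1 (b(a, I) = 0 + 1 = 1)
u(f) = f + 2*f² (u(f) = (f² + f²) + f = 2*f² + f = f + 2*f²)
C(p, S) = 1 - 14*S (C(p, S) = -14*S + 1 = 1 - 14*S)
1/(250 + C(u(J(4)), -24)) = 1/(250 + (1 - 14*(-24))) = 1/(250 + (1 + 336)) = 1/(250 + 337) = 1/587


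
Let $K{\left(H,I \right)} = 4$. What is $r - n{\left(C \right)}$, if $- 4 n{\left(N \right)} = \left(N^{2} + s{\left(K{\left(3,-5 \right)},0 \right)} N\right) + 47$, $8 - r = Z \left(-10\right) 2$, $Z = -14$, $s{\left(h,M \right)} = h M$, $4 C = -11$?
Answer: $- \frac{16535}{64} \approx -258.36$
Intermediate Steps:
$C = - \frac{11}{4}$ ($C = \frac{1}{4} \left(-11\right) = - \frac{11}{4} \approx -2.75$)
$s{\left(h,M \right)} = M h$
$r = -272$ ($r = 8 - \left(-14\right) \left(-10\right) 2 = 8 - 140 \cdot 2 = 8 - 280 = -272$)
$n{\left(N \right)} = - \frac{47}{4} - \frac{N^{2}}{4}$ ($n{\left(N \right)} = - \frac{\left(N^{2} + 0 \cdot 4 N\right) + 47}{4} = - \frac{\left(N^{2} + 0 N\right) + 47}{4} = - \frac{\left(N^{2} + 0\right) + 47}{4} = - \frac{N^{2} + 47}{4} = - \frac{47 + N^{2}}{4} = - \frac{47}{4} - \frac{N^{2}}{4}$)
$r - n{\left(C \right)} = -272 - \left(- \frac{47}{4} - \frac{\left(- \frac{11}{4}\right)^{2}}{4}\right) = -272 - \left(- \frac{47}{4} - \frac{121}{64}\right) = -272 - - \frac{873}{64} = -272 + \frac{873}{64} = - \frac{16535}{64}$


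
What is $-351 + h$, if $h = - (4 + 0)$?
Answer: $-355$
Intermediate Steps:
$h = -4$ ($h = \left(-1\right) 4 = -4$)
$-351 + h = -351 - 4 = -355$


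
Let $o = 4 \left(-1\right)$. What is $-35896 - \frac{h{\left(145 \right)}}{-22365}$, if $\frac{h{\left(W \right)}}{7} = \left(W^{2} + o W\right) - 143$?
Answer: $- \frac{114667418}{3195} \approx -35890.0$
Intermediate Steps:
$o = -4$
$h{\left(W \right)} = -1001 - 28 W + 7 W^{2}$ ($h{\left(W \right)} = 7 \left(\left(W^{2} - 4 W\right) - 143\right) = 7 \left(-143 + W^{2} - 4 W\right) = -1001 - 28 W + 7 W^{2}$)
$-35896 - \frac{h{\left(145 \right)}}{-22365} = -35896 - \frac{-1001 - 4060 + 7 \cdot 145^{2}}{-22365} = -35896 - \left(-1001 - 4060 + 7 \cdot 21025\right) \left(- \frac{1}{22365}\right) = -35896 - \left(-1001 - 4060 + 147175\right) \left(- \frac{1}{22365}\right) = -35896 - 142114 \left(- \frac{1}{22365}\right) = -35896 - - \frac{20302}{3195} = -35896 + \frac{20302}{3195} = - \frac{114667418}{3195}$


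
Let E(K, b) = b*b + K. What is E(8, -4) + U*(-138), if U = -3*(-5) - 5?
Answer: -1356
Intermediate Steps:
U = 10 (U = 15 - 5 = 10)
E(K, b) = K + b² (E(K, b) = b² + K = K + b²)
E(8, -4) + U*(-138) = (8 + (-4)²) + 10*(-138) = (8 + 16) - 1380 = 24 - 1380 = -1356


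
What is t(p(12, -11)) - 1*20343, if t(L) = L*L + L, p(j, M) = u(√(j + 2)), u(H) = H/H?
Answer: -20341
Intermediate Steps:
u(H) = 1
p(j, M) = 1
t(L) = L + L² (t(L) = L² + L = L + L²)
t(p(12, -11)) - 1*20343 = 1*(1 + 1) - 1*20343 = 1*2 - 20343 = 2 - 20343 = -20341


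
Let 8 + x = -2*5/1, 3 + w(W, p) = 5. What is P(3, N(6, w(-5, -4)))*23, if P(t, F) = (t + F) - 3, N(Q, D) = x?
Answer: -414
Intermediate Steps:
w(W, p) = 2 (w(W, p) = -3 + 5 = 2)
x = -18 (x = -8 - 2*5/1 = -8 - 10*1 = -8 - 10 = -18)
N(Q, D) = -18
P(t, F) = -3 + F + t (P(t, F) = (F + t) - 3 = -3 + F + t)
P(3, N(6, w(-5, -4)))*23 = (-3 - 18 + 3)*23 = -18*23 = -414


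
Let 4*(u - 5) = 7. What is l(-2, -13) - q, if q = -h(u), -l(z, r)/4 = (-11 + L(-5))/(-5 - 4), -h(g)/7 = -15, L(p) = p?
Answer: 881/9 ≈ 97.889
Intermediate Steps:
u = 27/4 (u = 5 + (1/4)*7 = 5 + 7/4 = 27/4 ≈ 6.7500)
h(g) = 105 (h(g) = -7*(-15) = 105)
l(z, r) = -64/9 (l(z, r) = -4*(-11 - 5)/(-5 - 4) = -(-64)/(-9) = -(-64)*(-1)/9 = -4*16/9 = -64/9)
q = -105 (q = -1*105 = -105)
l(-2, -13) - q = -64/9 - 1*(-105) = -64/9 + 105 = 881/9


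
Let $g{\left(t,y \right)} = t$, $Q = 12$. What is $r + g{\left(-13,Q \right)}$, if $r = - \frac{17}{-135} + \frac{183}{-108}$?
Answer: $- \frac{7867}{540} \approx -14.569$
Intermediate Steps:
$r = - \frac{847}{540}$ ($r = \left(-17\right) \left(- \frac{1}{135}\right) + 183 \left(- \frac{1}{108}\right) = \frac{17}{135} - \frac{61}{36} = - \frac{847}{540} \approx -1.5685$)
$r + g{\left(-13,Q \right)} = - \frac{847}{540} - 13 = - \frac{7867}{540}$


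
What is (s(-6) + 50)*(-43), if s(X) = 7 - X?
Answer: -2709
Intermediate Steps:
(s(-6) + 50)*(-43) = ((7 - 1*(-6)) + 50)*(-43) = ((7 + 6) + 50)*(-43) = (13 + 50)*(-43) = 63*(-43) = -2709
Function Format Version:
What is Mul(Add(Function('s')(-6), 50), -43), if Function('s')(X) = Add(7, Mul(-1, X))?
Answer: -2709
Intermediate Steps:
Mul(Add(Function('s')(-6), 50), -43) = Mul(Add(Add(7, Mul(-1, -6)), 50), -43) = Mul(Add(Add(7, 6), 50), -43) = Mul(Add(13, 50), -43) = Mul(63, -43) = -2709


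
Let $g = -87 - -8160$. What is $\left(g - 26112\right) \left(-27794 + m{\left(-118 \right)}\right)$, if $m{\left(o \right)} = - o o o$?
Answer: $-29137278282$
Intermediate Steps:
$g = 8073$ ($g = -87 + 8160 = 8073$)
$m{\left(o \right)} = - o^{3}$ ($m{\left(o \right)} = - o o^{2} = - o^{3}$)
$\left(g - 26112\right) \left(-27794 + m{\left(-118 \right)}\right) = \left(8073 - 26112\right) \left(-27794 - \left(-118\right)^{3}\right) = - 18039 \left(-27794 - -1643032\right) = - 18039 \left(-27794 + 1643032\right) = \left(-18039\right) 1615238 = -29137278282$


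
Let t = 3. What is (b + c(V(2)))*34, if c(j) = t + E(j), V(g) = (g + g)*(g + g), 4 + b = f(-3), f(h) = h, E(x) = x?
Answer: 408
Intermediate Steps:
b = -7 (b = -4 - 3 = -7)
V(g) = 4*g**2 (V(g) = (2*g)*(2*g) = 4*g**2)
c(j) = 3 + j
(b + c(V(2)))*34 = (-7 + (3 + 4*2**2))*34 = (-7 + (3 + 4*4))*34 = (-7 + (3 + 16))*34 = (-7 + 19)*34 = 12*34 = 408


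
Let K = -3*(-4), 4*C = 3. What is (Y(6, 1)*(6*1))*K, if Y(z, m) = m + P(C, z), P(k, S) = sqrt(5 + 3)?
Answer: 72 + 144*sqrt(2) ≈ 275.65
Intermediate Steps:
C = 3/4 (C = (1/4)*3 = 3/4 ≈ 0.75000)
K = 12
P(k, S) = 2*sqrt(2) (P(k, S) = sqrt(8) = 2*sqrt(2))
Y(z, m) = m + 2*sqrt(2)
(Y(6, 1)*(6*1))*K = ((1 + 2*sqrt(2))*(6*1))*12 = ((1 + 2*sqrt(2))*6)*12 = (6 + 12*sqrt(2))*12 = 72 + 144*sqrt(2)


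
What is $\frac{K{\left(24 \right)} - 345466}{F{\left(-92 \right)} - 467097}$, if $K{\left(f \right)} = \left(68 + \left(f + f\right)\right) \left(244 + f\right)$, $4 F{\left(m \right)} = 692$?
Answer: $\frac{157189}{233462} \approx 0.6733$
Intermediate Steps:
$F{\left(m \right)} = 173$ ($F{\left(m \right)} = \frac{1}{4} \cdot 692 = 173$)
$K{\left(f \right)} = \left(68 + 2 f\right) \left(244 + f\right)$
$\frac{K{\left(24 \right)} - 345466}{F{\left(-92 \right)} - 467097} = \frac{\left(16592 + 2 \cdot 24^{2} + 556 \cdot 24\right) - 345466}{173 - 467097} = \frac{\left(16592 + 2 \cdot 576 + 13344\right) - 345466}{-466924} = \left(\left(16592 + 1152 + 13344\right) - 345466\right) \left(- \frac{1}{466924}\right) = \left(31088 - 345466\right) \left(- \frac{1}{466924}\right) = \left(-314378\right) \left(- \frac{1}{466924}\right) = \frac{157189}{233462}$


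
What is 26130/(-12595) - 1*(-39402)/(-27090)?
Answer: -13379221/3791095 ≈ -3.5291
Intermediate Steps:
26130/(-12595) - 1*(-39402)/(-27090) = 26130*(-1/12595) + 39402*(-1/27090) = -5226/2519 - 2189/1505 = -13379221/3791095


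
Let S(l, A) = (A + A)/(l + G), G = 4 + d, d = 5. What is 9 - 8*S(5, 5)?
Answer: 23/7 ≈ 3.2857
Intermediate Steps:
G = 9 (G = 4 + 5 = 9)
S(l, A) = 2*A/(9 + l) (S(l, A) = (A + A)/(l + 9) = (2*A)/(9 + l) = 2*A/(9 + l))
9 - 8*S(5, 5) = 9 - 16*5/(9 + 5) = 9 - 16*5/14 = 9 - 8*5/7 = 9 - 40/7 = 23/7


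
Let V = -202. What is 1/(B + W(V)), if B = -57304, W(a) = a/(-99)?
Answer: -99/5672894 ≈ -1.7451e-5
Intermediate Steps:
W(a) = -a/99 (W(a) = a*(-1/99) = -a/99)
1/(B + W(V)) = 1/(-57304 - 1/99*(-202)) = 1/(-57304 + 202/99) = 1/(-5672894/99) = -99/5672894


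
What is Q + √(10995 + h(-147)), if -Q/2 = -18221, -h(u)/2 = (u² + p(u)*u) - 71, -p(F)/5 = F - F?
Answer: 36442 + I*√32081 ≈ 36442.0 + 179.11*I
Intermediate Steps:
p(F) = 0 (p(F) = -5*(F - F) = -5*0 = 0)
h(u) = 142 - 2*u² (h(u) = -2*((u² + 0*u) - 71) = -2*((u² + 0) - 71) = -2*(u² - 71) = -2*(-71 + u²) = 142 - 2*u²)
Q = 36442 (Q = -2*(-18221) = 36442)
Q + √(10995 + h(-147)) = 36442 + √(10995 + (142 - 2*(-147)²)) = 36442 + √(10995 + (142 - 2*21609)) = 36442 + √(10995 + (142 - 43218)) = 36442 + √(10995 - 43076) = 36442 + √(-32081) = 36442 + I*√32081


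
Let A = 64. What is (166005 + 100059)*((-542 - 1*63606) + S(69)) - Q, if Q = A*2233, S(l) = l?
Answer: -17049257968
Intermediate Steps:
Q = 142912 (Q = 64*2233 = 142912)
(166005 + 100059)*((-542 - 1*63606) + S(69)) - Q = (166005 + 100059)*((-542 - 1*63606) + 69) - 1*142912 = 266064*((-542 - 63606) + 69) - 142912 = 266064*(-64148 + 69) - 142912 = 266064*(-64079) - 142912 = -17049115056 - 142912 = -17049257968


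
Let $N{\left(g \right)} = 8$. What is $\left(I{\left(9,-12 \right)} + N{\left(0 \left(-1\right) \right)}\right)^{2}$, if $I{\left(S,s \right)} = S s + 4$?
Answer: $9216$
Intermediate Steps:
$I{\left(S,s \right)} = 4 + S s$
$\left(I{\left(9,-12 \right)} + N{\left(0 \left(-1\right) \right)}\right)^{2} = \left(\left(4 + 9 \left(-12\right)\right) + 8\right)^{2} = \left(\left(4 - 108\right) + 8\right)^{2} = \left(-104 + 8\right)^{2} = \left(-96\right)^{2} = 9216$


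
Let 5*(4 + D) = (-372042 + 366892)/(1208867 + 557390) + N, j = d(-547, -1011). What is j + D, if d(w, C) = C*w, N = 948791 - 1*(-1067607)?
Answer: 8445292488841/8831285 ≈ 9.5629e+5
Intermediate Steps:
N = 2016398 (N = 948791 + 1067607 = 2016398)
j = 553017 (j = -1011*(-547) = 553017)
D = 3561441751996/8831285 (D = -4 + ((-372042 + 366892)/(1208867 + 557390) + 2016398)/5 = -4 + (-5150/1766257 + 2016398)/5 = -4 + (⅕)*(3561477077136/1766257) = -4 + 3561477077136/8831285 = 3561441751996/8831285 ≈ 4.0328e+5)
j + D = 553017 + 3561441751996/8831285 = 8445292488841/8831285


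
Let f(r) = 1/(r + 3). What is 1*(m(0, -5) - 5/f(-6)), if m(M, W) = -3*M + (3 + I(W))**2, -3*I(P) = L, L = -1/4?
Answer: 3529/144 ≈ 24.507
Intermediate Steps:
L = -1/4 (L = -1*1/4 = -1/4 ≈ -0.25000)
I(P) = 1/12 (I(P) = -1/3*(-1/4) = 1/12)
f(r) = 1/(3 + r)
m(M, W) = 1369/144 - 3*M (m(M, W) = -3*M + (3 + 1/12)**2 = -3*M + (37/12)**2 = -3*M + 1369/144 = 1369/144 - 3*M)
1*(m(0, -5) - 5/f(-6)) = 1*((1369/144 - 3*0) - 5/(1/(3 - 6))) = 1*((1369/144 + 0) - 5/(1/(-3))) = 1*(1369/144 - 5/(-1/3)) = 1*(1369/144 - 5*(-3)) = 1*(1369/144 + 15) = 1*(3529/144) = 3529/144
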